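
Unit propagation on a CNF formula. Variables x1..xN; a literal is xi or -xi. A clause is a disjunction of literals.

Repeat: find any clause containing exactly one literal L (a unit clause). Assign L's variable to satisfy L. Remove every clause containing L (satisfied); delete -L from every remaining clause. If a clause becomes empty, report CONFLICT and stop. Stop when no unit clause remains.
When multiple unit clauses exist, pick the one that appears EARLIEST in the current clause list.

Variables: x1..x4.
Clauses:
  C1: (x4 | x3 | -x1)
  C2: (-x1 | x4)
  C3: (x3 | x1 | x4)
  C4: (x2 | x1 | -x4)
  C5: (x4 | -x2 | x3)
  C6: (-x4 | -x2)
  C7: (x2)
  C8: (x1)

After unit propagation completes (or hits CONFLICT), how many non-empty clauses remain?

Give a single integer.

unit clause [2] forces x2=T; simplify:
  drop -2 from [4, -2, 3] -> [4, 3]
  drop -2 from [-4, -2] -> [-4]
  satisfied 2 clause(s); 6 remain; assigned so far: [2]
unit clause [-4] forces x4=F; simplify:
  drop 4 from [4, 3, -1] -> [3, -1]
  drop 4 from [-1, 4] -> [-1]
  drop 4 from [3, 1, 4] -> [3, 1]
  drop 4 from [4, 3] -> [3]
  satisfied 1 clause(s); 5 remain; assigned so far: [2, 4]
unit clause [-1] forces x1=F; simplify:
  drop 1 from [3, 1] -> [3]
  drop 1 from [1] -> [] (empty!)
  satisfied 2 clause(s); 3 remain; assigned so far: [1, 2, 4]
CONFLICT (empty clause)

Answer: 2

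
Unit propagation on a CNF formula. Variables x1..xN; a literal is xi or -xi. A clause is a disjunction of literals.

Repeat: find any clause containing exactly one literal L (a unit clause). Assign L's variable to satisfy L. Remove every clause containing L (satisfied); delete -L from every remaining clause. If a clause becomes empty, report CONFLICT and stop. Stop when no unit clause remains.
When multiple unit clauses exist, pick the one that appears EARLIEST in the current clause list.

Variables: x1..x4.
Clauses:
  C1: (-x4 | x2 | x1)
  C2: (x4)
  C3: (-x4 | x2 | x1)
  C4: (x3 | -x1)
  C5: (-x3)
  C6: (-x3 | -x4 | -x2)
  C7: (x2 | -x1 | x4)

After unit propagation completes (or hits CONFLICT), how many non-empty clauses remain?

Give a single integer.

Answer: 0

Derivation:
unit clause [4] forces x4=T; simplify:
  drop -4 from [-4, 2, 1] -> [2, 1]
  drop -4 from [-4, 2, 1] -> [2, 1]
  drop -4 from [-3, -4, -2] -> [-3, -2]
  satisfied 2 clause(s); 5 remain; assigned so far: [4]
unit clause [-3] forces x3=F; simplify:
  drop 3 from [3, -1] -> [-1]
  satisfied 2 clause(s); 3 remain; assigned so far: [3, 4]
unit clause [-1] forces x1=F; simplify:
  drop 1 from [2, 1] -> [2]
  drop 1 from [2, 1] -> [2]
  satisfied 1 clause(s); 2 remain; assigned so far: [1, 3, 4]
unit clause [2] forces x2=T; simplify:
  satisfied 2 clause(s); 0 remain; assigned so far: [1, 2, 3, 4]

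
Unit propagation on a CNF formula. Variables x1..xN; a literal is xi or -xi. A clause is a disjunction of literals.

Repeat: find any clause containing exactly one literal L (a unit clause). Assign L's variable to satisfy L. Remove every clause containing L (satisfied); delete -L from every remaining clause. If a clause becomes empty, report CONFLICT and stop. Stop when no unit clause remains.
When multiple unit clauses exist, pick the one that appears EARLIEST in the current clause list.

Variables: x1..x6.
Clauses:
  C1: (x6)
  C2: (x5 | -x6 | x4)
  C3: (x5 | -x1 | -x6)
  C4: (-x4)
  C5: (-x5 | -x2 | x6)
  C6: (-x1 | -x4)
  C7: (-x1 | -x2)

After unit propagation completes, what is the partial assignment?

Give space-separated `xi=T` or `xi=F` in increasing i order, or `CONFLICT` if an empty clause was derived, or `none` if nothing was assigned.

Answer: x4=F x5=T x6=T

Derivation:
unit clause [6] forces x6=T; simplify:
  drop -6 from [5, -6, 4] -> [5, 4]
  drop -6 from [5, -1, -6] -> [5, -1]
  satisfied 2 clause(s); 5 remain; assigned so far: [6]
unit clause [-4] forces x4=F; simplify:
  drop 4 from [5, 4] -> [5]
  satisfied 2 clause(s); 3 remain; assigned so far: [4, 6]
unit clause [5] forces x5=T; simplify:
  satisfied 2 clause(s); 1 remain; assigned so far: [4, 5, 6]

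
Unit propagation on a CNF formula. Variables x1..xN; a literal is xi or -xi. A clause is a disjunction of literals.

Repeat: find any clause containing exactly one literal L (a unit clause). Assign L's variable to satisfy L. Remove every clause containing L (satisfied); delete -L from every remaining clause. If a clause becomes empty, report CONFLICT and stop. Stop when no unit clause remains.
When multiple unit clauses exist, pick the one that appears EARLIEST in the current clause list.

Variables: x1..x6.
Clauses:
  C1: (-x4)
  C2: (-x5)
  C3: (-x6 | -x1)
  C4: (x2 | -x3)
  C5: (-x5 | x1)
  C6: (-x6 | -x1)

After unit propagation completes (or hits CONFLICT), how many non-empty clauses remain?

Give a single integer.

Answer: 3

Derivation:
unit clause [-4] forces x4=F; simplify:
  satisfied 1 clause(s); 5 remain; assigned so far: [4]
unit clause [-5] forces x5=F; simplify:
  satisfied 2 clause(s); 3 remain; assigned so far: [4, 5]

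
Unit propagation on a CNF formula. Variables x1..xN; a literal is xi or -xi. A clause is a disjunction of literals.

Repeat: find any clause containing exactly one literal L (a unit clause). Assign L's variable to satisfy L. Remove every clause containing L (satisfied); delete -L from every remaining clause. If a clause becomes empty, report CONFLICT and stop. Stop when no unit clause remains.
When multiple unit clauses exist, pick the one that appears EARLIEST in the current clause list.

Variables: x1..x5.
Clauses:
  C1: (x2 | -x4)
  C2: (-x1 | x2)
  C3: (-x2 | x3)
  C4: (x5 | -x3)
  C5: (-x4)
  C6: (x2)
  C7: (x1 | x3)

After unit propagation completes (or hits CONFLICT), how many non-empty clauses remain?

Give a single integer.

unit clause [-4] forces x4=F; simplify:
  satisfied 2 clause(s); 5 remain; assigned so far: [4]
unit clause [2] forces x2=T; simplify:
  drop -2 from [-2, 3] -> [3]
  satisfied 2 clause(s); 3 remain; assigned so far: [2, 4]
unit clause [3] forces x3=T; simplify:
  drop -3 from [5, -3] -> [5]
  satisfied 2 clause(s); 1 remain; assigned so far: [2, 3, 4]
unit clause [5] forces x5=T; simplify:
  satisfied 1 clause(s); 0 remain; assigned so far: [2, 3, 4, 5]

Answer: 0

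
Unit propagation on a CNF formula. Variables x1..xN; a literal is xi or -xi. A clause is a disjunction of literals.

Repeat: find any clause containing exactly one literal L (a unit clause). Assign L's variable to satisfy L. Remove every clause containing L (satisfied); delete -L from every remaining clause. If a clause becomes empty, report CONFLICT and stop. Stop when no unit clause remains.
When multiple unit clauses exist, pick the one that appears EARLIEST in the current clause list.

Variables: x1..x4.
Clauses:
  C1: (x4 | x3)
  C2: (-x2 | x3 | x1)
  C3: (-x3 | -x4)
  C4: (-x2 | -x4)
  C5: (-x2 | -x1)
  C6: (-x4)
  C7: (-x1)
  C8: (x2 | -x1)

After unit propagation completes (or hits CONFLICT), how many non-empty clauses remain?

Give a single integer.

unit clause [-4] forces x4=F; simplify:
  drop 4 from [4, 3] -> [3]
  satisfied 3 clause(s); 5 remain; assigned so far: [4]
unit clause [3] forces x3=T; simplify:
  satisfied 2 clause(s); 3 remain; assigned so far: [3, 4]
unit clause [-1] forces x1=F; simplify:
  satisfied 3 clause(s); 0 remain; assigned so far: [1, 3, 4]

Answer: 0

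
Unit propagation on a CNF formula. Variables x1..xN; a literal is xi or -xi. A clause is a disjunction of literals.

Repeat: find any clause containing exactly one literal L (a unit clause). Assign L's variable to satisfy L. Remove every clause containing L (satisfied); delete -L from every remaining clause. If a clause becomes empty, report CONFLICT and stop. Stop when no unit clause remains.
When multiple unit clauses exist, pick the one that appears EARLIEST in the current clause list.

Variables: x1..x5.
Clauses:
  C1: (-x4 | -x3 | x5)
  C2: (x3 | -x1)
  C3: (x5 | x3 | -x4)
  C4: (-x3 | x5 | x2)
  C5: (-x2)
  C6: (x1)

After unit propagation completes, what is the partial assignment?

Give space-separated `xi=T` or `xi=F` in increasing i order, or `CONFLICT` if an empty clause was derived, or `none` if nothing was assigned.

Answer: x1=T x2=F x3=T x5=T

Derivation:
unit clause [-2] forces x2=F; simplify:
  drop 2 from [-3, 5, 2] -> [-3, 5]
  satisfied 1 clause(s); 5 remain; assigned so far: [2]
unit clause [1] forces x1=T; simplify:
  drop -1 from [3, -1] -> [3]
  satisfied 1 clause(s); 4 remain; assigned so far: [1, 2]
unit clause [3] forces x3=T; simplify:
  drop -3 from [-4, -3, 5] -> [-4, 5]
  drop -3 from [-3, 5] -> [5]
  satisfied 2 clause(s); 2 remain; assigned so far: [1, 2, 3]
unit clause [5] forces x5=T; simplify:
  satisfied 2 clause(s); 0 remain; assigned so far: [1, 2, 3, 5]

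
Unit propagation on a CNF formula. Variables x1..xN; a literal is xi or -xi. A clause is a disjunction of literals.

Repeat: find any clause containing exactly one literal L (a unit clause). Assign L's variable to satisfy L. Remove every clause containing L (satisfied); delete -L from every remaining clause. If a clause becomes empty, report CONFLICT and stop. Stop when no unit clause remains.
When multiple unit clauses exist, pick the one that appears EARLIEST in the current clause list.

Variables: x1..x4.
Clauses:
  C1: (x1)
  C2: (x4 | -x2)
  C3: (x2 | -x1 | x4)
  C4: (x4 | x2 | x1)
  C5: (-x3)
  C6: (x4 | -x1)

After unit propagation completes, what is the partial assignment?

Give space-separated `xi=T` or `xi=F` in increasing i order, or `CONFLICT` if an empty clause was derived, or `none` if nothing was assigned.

Answer: x1=T x3=F x4=T

Derivation:
unit clause [1] forces x1=T; simplify:
  drop -1 from [2, -1, 4] -> [2, 4]
  drop -1 from [4, -1] -> [4]
  satisfied 2 clause(s); 4 remain; assigned so far: [1]
unit clause [-3] forces x3=F; simplify:
  satisfied 1 clause(s); 3 remain; assigned so far: [1, 3]
unit clause [4] forces x4=T; simplify:
  satisfied 3 clause(s); 0 remain; assigned so far: [1, 3, 4]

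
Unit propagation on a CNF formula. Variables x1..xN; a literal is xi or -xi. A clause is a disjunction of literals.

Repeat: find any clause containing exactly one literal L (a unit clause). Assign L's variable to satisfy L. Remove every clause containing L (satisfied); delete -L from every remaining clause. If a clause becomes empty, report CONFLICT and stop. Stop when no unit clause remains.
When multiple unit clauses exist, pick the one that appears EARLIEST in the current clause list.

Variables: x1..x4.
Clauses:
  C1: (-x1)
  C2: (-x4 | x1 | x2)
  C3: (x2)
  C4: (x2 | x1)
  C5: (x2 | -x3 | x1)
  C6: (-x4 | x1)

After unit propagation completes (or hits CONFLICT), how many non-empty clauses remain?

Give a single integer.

Answer: 0

Derivation:
unit clause [-1] forces x1=F; simplify:
  drop 1 from [-4, 1, 2] -> [-4, 2]
  drop 1 from [2, 1] -> [2]
  drop 1 from [2, -3, 1] -> [2, -3]
  drop 1 from [-4, 1] -> [-4]
  satisfied 1 clause(s); 5 remain; assigned so far: [1]
unit clause [2] forces x2=T; simplify:
  satisfied 4 clause(s); 1 remain; assigned so far: [1, 2]
unit clause [-4] forces x4=F; simplify:
  satisfied 1 clause(s); 0 remain; assigned so far: [1, 2, 4]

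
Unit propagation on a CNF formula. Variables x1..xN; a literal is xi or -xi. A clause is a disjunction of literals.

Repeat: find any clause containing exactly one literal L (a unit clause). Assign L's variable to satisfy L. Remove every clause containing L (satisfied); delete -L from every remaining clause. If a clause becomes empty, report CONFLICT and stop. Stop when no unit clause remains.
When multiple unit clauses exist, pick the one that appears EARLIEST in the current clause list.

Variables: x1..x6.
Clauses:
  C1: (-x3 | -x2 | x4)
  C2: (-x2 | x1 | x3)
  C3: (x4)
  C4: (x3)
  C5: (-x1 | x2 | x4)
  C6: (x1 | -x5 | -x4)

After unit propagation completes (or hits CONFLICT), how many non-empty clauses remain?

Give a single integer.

unit clause [4] forces x4=T; simplify:
  drop -4 from [1, -5, -4] -> [1, -5]
  satisfied 3 clause(s); 3 remain; assigned so far: [4]
unit clause [3] forces x3=T; simplify:
  satisfied 2 clause(s); 1 remain; assigned so far: [3, 4]

Answer: 1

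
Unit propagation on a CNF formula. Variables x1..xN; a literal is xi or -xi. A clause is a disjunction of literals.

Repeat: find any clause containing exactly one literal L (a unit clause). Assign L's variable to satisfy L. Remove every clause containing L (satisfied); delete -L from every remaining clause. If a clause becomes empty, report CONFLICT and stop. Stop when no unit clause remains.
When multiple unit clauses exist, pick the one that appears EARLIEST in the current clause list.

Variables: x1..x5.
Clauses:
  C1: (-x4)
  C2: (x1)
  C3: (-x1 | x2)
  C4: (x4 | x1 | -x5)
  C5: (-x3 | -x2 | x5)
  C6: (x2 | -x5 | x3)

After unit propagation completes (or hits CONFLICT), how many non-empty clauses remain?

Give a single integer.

unit clause [-4] forces x4=F; simplify:
  drop 4 from [4, 1, -5] -> [1, -5]
  satisfied 1 clause(s); 5 remain; assigned so far: [4]
unit clause [1] forces x1=T; simplify:
  drop -1 from [-1, 2] -> [2]
  satisfied 2 clause(s); 3 remain; assigned so far: [1, 4]
unit clause [2] forces x2=T; simplify:
  drop -2 from [-3, -2, 5] -> [-3, 5]
  satisfied 2 clause(s); 1 remain; assigned so far: [1, 2, 4]

Answer: 1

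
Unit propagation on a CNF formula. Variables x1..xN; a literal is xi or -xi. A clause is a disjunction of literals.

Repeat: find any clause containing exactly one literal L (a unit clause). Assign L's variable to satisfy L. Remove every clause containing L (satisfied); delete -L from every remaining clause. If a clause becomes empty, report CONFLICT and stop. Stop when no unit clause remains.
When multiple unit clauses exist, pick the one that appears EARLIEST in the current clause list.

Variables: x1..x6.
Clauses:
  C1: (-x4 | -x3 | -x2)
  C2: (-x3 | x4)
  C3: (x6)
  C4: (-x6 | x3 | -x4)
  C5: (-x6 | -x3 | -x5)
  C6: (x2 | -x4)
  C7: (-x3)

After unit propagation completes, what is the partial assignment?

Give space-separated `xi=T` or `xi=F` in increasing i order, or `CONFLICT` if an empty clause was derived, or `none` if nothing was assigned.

Answer: x3=F x4=F x6=T

Derivation:
unit clause [6] forces x6=T; simplify:
  drop -6 from [-6, 3, -4] -> [3, -4]
  drop -6 from [-6, -3, -5] -> [-3, -5]
  satisfied 1 clause(s); 6 remain; assigned so far: [6]
unit clause [-3] forces x3=F; simplify:
  drop 3 from [3, -4] -> [-4]
  satisfied 4 clause(s); 2 remain; assigned so far: [3, 6]
unit clause [-4] forces x4=F; simplify:
  satisfied 2 clause(s); 0 remain; assigned so far: [3, 4, 6]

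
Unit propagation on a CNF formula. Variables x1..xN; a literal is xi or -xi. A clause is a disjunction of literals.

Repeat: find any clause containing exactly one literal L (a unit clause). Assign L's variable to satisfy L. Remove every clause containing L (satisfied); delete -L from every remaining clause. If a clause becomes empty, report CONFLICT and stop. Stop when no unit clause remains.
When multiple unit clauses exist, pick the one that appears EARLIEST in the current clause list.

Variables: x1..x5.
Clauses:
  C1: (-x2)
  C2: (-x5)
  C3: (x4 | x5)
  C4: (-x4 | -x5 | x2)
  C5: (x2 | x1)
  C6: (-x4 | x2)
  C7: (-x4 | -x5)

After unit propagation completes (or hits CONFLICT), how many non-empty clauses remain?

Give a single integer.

Answer: 1

Derivation:
unit clause [-2] forces x2=F; simplify:
  drop 2 from [-4, -5, 2] -> [-4, -5]
  drop 2 from [2, 1] -> [1]
  drop 2 from [-4, 2] -> [-4]
  satisfied 1 clause(s); 6 remain; assigned so far: [2]
unit clause [-5] forces x5=F; simplify:
  drop 5 from [4, 5] -> [4]
  satisfied 3 clause(s); 3 remain; assigned so far: [2, 5]
unit clause [4] forces x4=T; simplify:
  drop -4 from [-4] -> [] (empty!)
  satisfied 1 clause(s); 2 remain; assigned so far: [2, 4, 5]
CONFLICT (empty clause)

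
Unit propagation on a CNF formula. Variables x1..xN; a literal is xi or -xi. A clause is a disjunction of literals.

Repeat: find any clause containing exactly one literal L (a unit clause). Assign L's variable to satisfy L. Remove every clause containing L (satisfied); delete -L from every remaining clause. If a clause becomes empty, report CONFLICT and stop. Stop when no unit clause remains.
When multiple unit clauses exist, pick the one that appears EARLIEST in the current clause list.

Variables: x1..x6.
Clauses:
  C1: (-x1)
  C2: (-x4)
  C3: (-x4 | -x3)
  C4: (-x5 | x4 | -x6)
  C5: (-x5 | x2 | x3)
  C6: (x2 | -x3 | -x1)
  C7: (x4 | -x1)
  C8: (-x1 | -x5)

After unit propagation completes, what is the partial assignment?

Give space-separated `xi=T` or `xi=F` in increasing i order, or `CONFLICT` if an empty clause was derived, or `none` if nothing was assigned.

Answer: x1=F x4=F

Derivation:
unit clause [-1] forces x1=F; simplify:
  satisfied 4 clause(s); 4 remain; assigned so far: [1]
unit clause [-4] forces x4=F; simplify:
  drop 4 from [-5, 4, -6] -> [-5, -6]
  satisfied 2 clause(s); 2 remain; assigned so far: [1, 4]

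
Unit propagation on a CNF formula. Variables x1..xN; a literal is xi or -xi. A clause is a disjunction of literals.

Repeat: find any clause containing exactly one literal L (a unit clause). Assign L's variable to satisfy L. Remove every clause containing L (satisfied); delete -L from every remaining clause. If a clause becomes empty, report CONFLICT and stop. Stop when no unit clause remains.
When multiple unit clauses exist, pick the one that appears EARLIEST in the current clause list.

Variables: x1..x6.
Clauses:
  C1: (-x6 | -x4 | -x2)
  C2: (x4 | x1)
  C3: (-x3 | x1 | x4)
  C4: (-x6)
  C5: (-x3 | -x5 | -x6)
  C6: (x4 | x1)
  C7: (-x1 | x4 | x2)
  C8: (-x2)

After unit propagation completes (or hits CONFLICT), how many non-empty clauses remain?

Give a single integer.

Answer: 4

Derivation:
unit clause [-6] forces x6=F; simplify:
  satisfied 3 clause(s); 5 remain; assigned so far: [6]
unit clause [-2] forces x2=F; simplify:
  drop 2 from [-1, 4, 2] -> [-1, 4]
  satisfied 1 clause(s); 4 remain; assigned so far: [2, 6]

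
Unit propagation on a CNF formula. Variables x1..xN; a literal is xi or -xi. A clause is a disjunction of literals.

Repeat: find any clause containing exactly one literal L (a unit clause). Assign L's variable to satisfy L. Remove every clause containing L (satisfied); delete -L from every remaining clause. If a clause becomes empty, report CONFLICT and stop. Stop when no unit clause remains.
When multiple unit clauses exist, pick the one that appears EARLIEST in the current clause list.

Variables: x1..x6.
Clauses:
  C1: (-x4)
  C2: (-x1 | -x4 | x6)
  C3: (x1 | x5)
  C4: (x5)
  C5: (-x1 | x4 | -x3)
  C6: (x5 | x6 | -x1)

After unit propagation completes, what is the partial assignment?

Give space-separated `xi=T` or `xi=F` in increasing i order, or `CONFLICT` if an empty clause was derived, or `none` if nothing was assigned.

Answer: x4=F x5=T

Derivation:
unit clause [-4] forces x4=F; simplify:
  drop 4 from [-1, 4, -3] -> [-1, -3]
  satisfied 2 clause(s); 4 remain; assigned so far: [4]
unit clause [5] forces x5=T; simplify:
  satisfied 3 clause(s); 1 remain; assigned so far: [4, 5]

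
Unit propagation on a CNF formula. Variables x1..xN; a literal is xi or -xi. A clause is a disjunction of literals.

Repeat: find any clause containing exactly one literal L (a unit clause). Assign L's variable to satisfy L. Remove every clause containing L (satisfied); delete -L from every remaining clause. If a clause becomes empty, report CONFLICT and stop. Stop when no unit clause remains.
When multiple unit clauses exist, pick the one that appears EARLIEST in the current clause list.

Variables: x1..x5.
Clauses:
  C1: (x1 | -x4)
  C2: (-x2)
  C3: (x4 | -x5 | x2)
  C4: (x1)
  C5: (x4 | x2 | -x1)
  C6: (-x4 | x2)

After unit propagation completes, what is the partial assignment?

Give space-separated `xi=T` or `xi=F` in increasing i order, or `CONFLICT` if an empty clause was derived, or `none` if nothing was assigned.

Answer: CONFLICT

Derivation:
unit clause [-2] forces x2=F; simplify:
  drop 2 from [4, -5, 2] -> [4, -5]
  drop 2 from [4, 2, -1] -> [4, -1]
  drop 2 from [-4, 2] -> [-4]
  satisfied 1 clause(s); 5 remain; assigned so far: [2]
unit clause [1] forces x1=T; simplify:
  drop -1 from [4, -1] -> [4]
  satisfied 2 clause(s); 3 remain; assigned so far: [1, 2]
unit clause [4] forces x4=T; simplify:
  drop -4 from [-4] -> [] (empty!)
  satisfied 2 clause(s); 1 remain; assigned so far: [1, 2, 4]
CONFLICT (empty clause)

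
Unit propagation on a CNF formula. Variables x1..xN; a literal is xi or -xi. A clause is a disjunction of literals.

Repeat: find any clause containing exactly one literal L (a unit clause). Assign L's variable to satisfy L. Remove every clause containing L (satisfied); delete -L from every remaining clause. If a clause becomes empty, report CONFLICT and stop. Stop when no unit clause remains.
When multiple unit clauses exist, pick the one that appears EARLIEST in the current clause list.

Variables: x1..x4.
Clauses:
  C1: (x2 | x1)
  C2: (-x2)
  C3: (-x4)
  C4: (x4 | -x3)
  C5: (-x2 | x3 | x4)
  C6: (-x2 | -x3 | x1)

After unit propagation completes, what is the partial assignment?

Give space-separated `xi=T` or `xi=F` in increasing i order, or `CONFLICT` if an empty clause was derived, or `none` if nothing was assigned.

Answer: x1=T x2=F x3=F x4=F

Derivation:
unit clause [-2] forces x2=F; simplify:
  drop 2 from [2, 1] -> [1]
  satisfied 3 clause(s); 3 remain; assigned so far: [2]
unit clause [1] forces x1=T; simplify:
  satisfied 1 clause(s); 2 remain; assigned so far: [1, 2]
unit clause [-4] forces x4=F; simplify:
  drop 4 from [4, -3] -> [-3]
  satisfied 1 clause(s); 1 remain; assigned so far: [1, 2, 4]
unit clause [-3] forces x3=F; simplify:
  satisfied 1 clause(s); 0 remain; assigned so far: [1, 2, 3, 4]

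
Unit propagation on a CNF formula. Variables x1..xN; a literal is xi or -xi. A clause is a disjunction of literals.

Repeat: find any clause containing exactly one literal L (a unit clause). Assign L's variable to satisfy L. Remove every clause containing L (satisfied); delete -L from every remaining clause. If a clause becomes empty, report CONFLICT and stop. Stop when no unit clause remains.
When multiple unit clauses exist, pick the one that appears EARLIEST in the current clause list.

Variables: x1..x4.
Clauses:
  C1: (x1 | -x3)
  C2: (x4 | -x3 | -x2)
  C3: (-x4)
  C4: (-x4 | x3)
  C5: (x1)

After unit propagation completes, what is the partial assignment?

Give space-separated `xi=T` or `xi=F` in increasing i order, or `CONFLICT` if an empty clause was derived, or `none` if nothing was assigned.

unit clause [-4] forces x4=F; simplify:
  drop 4 from [4, -3, -2] -> [-3, -2]
  satisfied 2 clause(s); 3 remain; assigned so far: [4]
unit clause [1] forces x1=T; simplify:
  satisfied 2 clause(s); 1 remain; assigned so far: [1, 4]

Answer: x1=T x4=F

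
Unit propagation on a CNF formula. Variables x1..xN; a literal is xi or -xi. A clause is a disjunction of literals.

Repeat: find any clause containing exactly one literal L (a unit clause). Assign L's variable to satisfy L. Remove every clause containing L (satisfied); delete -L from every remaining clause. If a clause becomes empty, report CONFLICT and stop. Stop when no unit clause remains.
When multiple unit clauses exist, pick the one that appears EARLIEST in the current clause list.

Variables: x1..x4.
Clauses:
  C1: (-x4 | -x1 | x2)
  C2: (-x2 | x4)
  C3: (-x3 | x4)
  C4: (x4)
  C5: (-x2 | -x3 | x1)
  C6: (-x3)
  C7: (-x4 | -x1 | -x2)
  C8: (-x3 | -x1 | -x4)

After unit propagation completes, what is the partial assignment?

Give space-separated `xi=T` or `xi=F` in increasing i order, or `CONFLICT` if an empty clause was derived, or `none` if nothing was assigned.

Answer: x3=F x4=T

Derivation:
unit clause [4] forces x4=T; simplify:
  drop -4 from [-4, -1, 2] -> [-1, 2]
  drop -4 from [-4, -1, -2] -> [-1, -2]
  drop -4 from [-3, -1, -4] -> [-3, -1]
  satisfied 3 clause(s); 5 remain; assigned so far: [4]
unit clause [-3] forces x3=F; simplify:
  satisfied 3 clause(s); 2 remain; assigned so far: [3, 4]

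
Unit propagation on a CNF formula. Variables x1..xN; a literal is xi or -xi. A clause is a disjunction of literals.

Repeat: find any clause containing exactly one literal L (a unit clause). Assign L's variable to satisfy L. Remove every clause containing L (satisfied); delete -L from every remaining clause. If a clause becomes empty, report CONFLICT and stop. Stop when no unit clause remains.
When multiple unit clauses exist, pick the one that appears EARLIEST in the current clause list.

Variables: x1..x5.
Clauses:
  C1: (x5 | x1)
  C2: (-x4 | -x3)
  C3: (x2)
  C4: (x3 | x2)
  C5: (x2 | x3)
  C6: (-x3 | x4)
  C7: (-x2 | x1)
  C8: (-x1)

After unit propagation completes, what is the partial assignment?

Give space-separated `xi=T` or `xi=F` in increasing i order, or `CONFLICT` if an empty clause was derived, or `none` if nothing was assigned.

Answer: CONFLICT

Derivation:
unit clause [2] forces x2=T; simplify:
  drop -2 from [-2, 1] -> [1]
  satisfied 3 clause(s); 5 remain; assigned so far: [2]
unit clause [1] forces x1=T; simplify:
  drop -1 from [-1] -> [] (empty!)
  satisfied 2 clause(s); 3 remain; assigned so far: [1, 2]
CONFLICT (empty clause)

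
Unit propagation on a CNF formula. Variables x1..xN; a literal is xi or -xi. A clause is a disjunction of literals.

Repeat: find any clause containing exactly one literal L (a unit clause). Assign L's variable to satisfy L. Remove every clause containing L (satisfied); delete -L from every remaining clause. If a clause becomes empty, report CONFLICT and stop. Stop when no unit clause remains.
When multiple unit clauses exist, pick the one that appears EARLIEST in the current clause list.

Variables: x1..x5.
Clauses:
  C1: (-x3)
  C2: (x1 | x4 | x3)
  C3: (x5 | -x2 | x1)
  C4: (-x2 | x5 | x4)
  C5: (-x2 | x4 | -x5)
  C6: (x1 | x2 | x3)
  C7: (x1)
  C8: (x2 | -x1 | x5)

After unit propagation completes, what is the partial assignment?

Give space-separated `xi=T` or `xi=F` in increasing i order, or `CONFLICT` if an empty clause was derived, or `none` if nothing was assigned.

Answer: x1=T x3=F

Derivation:
unit clause [-3] forces x3=F; simplify:
  drop 3 from [1, 4, 3] -> [1, 4]
  drop 3 from [1, 2, 3] -> [1, 2]
  satisfied 1 clause(s); 7 remain; assigned so far: [3]
unit clause [1] forces x1=T; simplify:
  drop -1 from [2, -1, 5] -> [2, 5]
  satisfied 4 clause(s); 3 remain; assigned so far: [1, 3]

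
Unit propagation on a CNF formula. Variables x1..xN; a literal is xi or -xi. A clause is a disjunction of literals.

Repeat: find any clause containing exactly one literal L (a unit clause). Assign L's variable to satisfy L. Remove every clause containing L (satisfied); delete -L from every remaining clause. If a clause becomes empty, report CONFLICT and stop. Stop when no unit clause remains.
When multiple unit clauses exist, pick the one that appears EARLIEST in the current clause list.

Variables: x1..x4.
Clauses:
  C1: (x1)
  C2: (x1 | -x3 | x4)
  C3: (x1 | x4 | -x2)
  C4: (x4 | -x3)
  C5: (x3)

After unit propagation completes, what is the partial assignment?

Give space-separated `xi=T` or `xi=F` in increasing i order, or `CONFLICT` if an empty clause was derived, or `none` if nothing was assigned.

Answer: x1=T x3=T x4=T

Derivation:
unit clause [1] forces x1=T; simplify:
  satisfied 3 clause(s); 2 remain; assigned so far: [1]
unit clause [3] forces x3=T; simplify:
  drop -3 from [4, -3] -> [4]
  satisfied 1 clause(s); 1 remain; assigned so far: [1, 3]
unit clause [4] forces x4=T; simplify:
  satisfied 1 clause(s); 0 remain; assigned so far: [1, 3, 4]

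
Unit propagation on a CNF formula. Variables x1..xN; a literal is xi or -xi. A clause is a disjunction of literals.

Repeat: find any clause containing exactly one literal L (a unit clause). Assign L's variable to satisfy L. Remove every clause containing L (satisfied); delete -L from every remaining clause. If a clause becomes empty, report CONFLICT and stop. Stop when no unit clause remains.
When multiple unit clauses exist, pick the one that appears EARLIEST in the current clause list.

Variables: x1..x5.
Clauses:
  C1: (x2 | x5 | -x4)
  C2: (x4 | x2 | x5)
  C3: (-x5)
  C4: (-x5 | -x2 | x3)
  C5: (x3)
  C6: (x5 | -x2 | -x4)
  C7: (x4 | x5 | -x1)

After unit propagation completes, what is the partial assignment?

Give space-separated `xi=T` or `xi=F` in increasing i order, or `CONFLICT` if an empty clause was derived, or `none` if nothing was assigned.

unit clause [-5] forces x5=F; simplify:
  drop 5 from [2, 5, -4] -> [2, -4]
  drop 5 from [4, 2, 5] -> [4, 2]
  drop 5 from [5, -2, -4] -> [-2, -4]
  drop 5 from [4, 5, -1] -> [4, -1]
  satisfied 2 clause(s); 5 remain; assigned so far: [5]
unit clause [3] forces x3=T; simplify:
  satisfied 1 clause(s); 4 remain; assigned so far: [3, 5]

Answer: x3=T x5=F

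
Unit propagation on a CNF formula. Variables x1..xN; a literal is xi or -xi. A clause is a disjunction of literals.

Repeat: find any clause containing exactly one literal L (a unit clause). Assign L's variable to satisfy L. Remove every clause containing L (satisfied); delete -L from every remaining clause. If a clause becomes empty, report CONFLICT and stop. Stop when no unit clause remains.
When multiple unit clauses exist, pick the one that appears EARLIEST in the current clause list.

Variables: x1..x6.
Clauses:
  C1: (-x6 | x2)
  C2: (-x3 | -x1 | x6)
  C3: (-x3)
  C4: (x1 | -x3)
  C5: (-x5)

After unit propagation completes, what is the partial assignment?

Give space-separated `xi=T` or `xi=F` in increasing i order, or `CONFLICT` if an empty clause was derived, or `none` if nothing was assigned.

unit clause [-3] forces x3=F; simplify:
  satisfied 3 clause(s); 2 remain; assigned so far: [3]
unit clause [-5] forces x5=F; simplify:
  satisfied 1 clause(s); 1 remain; assigned so far: [3, 5]

Answer: x3=F x5=F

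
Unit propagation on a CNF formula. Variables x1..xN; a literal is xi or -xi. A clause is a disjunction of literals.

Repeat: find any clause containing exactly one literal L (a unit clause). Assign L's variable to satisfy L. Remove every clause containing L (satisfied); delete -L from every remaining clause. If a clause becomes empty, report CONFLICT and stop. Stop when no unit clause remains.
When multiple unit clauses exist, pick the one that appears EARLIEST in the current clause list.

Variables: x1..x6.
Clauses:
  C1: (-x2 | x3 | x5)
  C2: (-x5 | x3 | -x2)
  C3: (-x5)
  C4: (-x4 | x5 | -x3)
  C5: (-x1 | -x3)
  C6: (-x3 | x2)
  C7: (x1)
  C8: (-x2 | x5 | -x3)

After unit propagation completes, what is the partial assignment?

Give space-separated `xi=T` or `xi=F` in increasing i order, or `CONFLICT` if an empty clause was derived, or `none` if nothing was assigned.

unit clause [-5] forces x5=F; simplify:
  drop 5 from [-2, 3, 5] -> [-2, 3]
  drop 5 from [-4, 5, -3] -> [-4, -3]
  drop 5 from [-2, 5, -3] -> [-2, -3]
  satisfied 2 clause(s); 6 remain; assigned so far: [5]
unit clause [1] forces x1=T; simplify:
  drop -1 from [-1, -3] -> [-3]
  satisfied 1 clause(s); 5 remain; assigned so far: [1, 5]
unit clause [-3] forces x3=F; simplify:
  drop 3 from [-2, 3] -> [-2]
  satisfied 4 clause(s); 1 remain; assigned so far: [1, 3, 5]
unit clause [-2] forces x2=F; simplify:
  satisfied 1 clause(s); 0 remain; assigned so far: [1, 2, 3, 5]

Answer: x1=T x2=F x3=F x5=F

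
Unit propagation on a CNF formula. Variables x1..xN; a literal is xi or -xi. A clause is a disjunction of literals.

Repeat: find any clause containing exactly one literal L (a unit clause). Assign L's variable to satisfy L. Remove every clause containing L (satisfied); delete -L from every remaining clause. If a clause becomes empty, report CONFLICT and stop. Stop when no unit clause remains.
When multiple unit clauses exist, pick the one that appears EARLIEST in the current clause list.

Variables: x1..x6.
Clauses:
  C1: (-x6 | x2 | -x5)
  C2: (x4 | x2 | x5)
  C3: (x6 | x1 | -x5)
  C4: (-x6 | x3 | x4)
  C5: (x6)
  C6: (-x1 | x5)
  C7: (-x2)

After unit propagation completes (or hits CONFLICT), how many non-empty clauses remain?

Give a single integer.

Answer: 0

Derivation:
unit clause [6] forces x6=T; simplify:
  drop -6 from [-6, 2, -5] -> [2, -5]
  drop -6 from [-6, 3, 4] -> [3, 4]
  satisfied 2 clause(s); 5 remain; assigned so far: [6]
unit clause [-2] forces x2=F; simplify:
  drop 2 from [2, -5] -> [-5]
  drop 2 from [4, 2, 5] -> [4, 5]
  satisfied 1 clause(s); 4 remain; assigned so far: [2, 6]
unit clause [-5] forces x5=F; simplify:
  drop 5 from [4, 5] -> [4]
  drop 5 from [-1, 5] -> [-1]
  satisfied 1 clause(s); 3 remain; assigned so far: [2, 5, 6]
unit clause [4] forces x4=T; simplify:
  satisfied 2 clause(s); 1 remain; assigned so far: [2, 4, 5, 6]
unit clause [-1] forces x1=F; simplify:
  satisfied 1 clause(s); 0 remain; assigned so far: [1, 2, 4, 5, 6]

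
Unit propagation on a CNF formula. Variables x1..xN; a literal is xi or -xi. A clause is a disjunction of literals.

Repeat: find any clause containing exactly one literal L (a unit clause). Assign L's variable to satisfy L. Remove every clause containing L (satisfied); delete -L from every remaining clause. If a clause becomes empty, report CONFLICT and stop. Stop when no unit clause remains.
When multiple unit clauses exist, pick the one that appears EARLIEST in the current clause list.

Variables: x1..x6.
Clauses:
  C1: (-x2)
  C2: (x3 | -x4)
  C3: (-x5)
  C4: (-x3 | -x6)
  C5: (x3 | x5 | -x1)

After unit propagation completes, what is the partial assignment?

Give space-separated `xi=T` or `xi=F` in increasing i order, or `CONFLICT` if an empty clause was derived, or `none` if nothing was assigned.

unit clause [-2] forces x2=F; simplify:
  satisfied 1 clause(s); 4 remain; assigned so far: [2]
unit clause [-5] forces x5=F; simplify:
  drop 5 from [3, 5, -1] -> [3, -1]
  satisfied 1 clause(s); 3 remain; assigned so far: [2, 5]

Answer: x2=F x5=F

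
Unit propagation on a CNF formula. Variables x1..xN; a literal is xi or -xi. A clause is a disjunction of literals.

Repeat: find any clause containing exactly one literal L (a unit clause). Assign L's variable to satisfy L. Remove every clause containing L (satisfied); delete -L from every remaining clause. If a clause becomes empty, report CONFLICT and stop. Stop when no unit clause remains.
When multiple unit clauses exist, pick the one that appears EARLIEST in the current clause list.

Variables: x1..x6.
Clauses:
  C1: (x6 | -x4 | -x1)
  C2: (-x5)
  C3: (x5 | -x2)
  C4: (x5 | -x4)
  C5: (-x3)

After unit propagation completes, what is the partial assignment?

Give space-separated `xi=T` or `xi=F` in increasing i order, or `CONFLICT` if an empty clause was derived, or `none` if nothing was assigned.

unit clause [-5] forces x5=F; simplify:
  drop 5 from [5, -2] -> [-2]
  drop 5 from [5, -4] -> [-4]
  satisfied 1 clause(s); 4 remain; assigned so far: [5]
unit clause [-2] forces x2=F; simplify:
  satisfied 1 clause(s); 3 remain; assigned so far: [2, 5]
unit clause [-4] forces x4=F; simplify:
  satisfied 2 clause(s); 1 remain; assigned so far: [2, 4, 5]
unit clause [-3] forces x3=F; simplify:
  satisfied 1 clause(s); 0 remain; assigned so far: [2, 3, 4, 5]

Answer: x2=F x3=F x4=F x5=F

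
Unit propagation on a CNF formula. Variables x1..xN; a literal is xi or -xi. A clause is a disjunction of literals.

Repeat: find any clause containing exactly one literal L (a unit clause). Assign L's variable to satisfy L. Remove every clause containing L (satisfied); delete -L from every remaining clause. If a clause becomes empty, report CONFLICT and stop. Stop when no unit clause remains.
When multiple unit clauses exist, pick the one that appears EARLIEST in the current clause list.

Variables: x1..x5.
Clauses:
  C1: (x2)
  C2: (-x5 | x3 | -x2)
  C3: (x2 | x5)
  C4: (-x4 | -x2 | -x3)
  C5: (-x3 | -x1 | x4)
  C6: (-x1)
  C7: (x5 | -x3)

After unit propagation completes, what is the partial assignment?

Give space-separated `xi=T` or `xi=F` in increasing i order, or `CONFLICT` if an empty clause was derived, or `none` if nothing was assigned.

Answer: x1=F x2=T

Derivation:
unit clause [2] forces x2=T; simplify:
  drop -2 from [-5, 3, -2] -> [-5, 3]
  drop -2 from [-4, -2, -3] -> [-4, -3]
  satisfied 2 clause(s); 5 remain; assigned so far: [2]
unit clause [-1] forces x1=F; simplify:
  satisfied 2 clause(s); 3 remain; assigned so far: [1, 2]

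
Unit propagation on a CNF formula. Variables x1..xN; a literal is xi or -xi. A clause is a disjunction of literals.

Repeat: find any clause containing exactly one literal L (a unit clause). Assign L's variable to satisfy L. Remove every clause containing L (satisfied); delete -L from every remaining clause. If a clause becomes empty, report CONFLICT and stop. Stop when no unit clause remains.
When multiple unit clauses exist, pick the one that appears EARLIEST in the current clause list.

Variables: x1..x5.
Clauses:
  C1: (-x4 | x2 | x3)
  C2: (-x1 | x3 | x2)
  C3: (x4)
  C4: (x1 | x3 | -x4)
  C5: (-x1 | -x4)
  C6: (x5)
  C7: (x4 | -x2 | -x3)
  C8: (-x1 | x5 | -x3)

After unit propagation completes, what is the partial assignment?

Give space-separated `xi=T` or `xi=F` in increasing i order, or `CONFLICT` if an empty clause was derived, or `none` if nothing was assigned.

Answer: x1=F x3=T x4=T x5=T

Derivation:
unit clause [4] forces x4=T; simplify:
  drop -4 from [-4, 2, 3] -> [2, 3]
  drop -4 from [1, 3, -4] -> [1, 3]
  drop -4 from [-1, -4] -> [-1]
  satisfied 2 clause(s); 6 remain; assigned so far: [4]
unit clause [-1] forces x1=F; simplify:
  drop 1 from [1, 3] -> [3]
  satisfied 3 clause(s); 3 remain; assigned so far: [1, 4]
unit clause [3] forces x3=T; simplify:
  satisfied 2 clause(s); 1 remain; assigned so far: [1, 3, 4]
unit clause [5] forces x5=T; simplify:
  satisfied 1 clause(s); 0 remain; assigned so far: [1, 3, 4, 5]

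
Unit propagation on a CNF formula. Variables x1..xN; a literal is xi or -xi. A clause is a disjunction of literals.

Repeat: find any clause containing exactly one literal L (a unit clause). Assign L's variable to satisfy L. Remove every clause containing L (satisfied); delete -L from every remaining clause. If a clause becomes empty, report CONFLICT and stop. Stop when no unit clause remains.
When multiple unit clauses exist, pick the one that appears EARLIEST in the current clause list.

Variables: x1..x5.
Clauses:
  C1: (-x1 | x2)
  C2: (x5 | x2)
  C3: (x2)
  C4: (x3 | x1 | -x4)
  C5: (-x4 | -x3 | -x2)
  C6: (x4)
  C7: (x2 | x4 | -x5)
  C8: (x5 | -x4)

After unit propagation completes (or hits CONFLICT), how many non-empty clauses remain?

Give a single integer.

Answer: 0

Derivation:
unit clause [2] forces x2=T; simplify:
  drop -2 from [-4, -3, -2] -> [-4, -3]
  satisfied 4 clause(s); 4 remain; assigned so far: [2]
unit clause [4] forces x4=T; simplify:
  drop -4 from [3, 1, -4] -> [3, 1]
  drop -4 from [-4, -3] -> [-3]
  drop -4 from [5, -4] -> [5]
  satisfied 1 clause(s); 3 remain; assigned so far: [2, 4]
unit clause [-3] forces x3=F; simplify:
  drop 3 from [3, 1] -> [1]
  satisfied 1 clause(s); 2 remain; assigned so far: [2, 3, 4]
unit clause [1] forces x1=T; simplify:
  satisfied 1 clause(s); 1 remain; assigned so far: [1, 2, 3, 4]
unit clause [5] forces x5=T; simplify:
  satisfied 1 clause(s); 0 remain; assigned so far: [1, 2, 3, 4, 5]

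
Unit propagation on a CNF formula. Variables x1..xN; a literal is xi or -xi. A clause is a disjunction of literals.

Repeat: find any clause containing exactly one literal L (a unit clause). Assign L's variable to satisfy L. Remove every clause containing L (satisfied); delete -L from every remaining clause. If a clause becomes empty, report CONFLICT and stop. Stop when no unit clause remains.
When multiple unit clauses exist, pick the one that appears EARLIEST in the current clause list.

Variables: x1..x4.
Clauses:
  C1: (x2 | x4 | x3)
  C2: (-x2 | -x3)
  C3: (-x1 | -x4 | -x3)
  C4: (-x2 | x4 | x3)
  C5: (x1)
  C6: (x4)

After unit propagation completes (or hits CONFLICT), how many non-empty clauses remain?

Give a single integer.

Answer: 0

Derivation:
unit clause [1] forces x1=T; simplify:
  drop -1 from [-1, -4, -3] -> [-4, -3]
  satisfied 1 clause(s); 5 remain; assigned so far: [1]
unit clause [4] forces x4=T; simplify:
  drop -4 from [-4, -3] -> [-3]
  satisfied 3 clause(s); 2 remain; assigned so far: [1, 4]
unit clause [-3] forces x3=F; simplify:
  satisfied 2 clause(s); 0 remain; assigned so far: [1, 3, 4]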